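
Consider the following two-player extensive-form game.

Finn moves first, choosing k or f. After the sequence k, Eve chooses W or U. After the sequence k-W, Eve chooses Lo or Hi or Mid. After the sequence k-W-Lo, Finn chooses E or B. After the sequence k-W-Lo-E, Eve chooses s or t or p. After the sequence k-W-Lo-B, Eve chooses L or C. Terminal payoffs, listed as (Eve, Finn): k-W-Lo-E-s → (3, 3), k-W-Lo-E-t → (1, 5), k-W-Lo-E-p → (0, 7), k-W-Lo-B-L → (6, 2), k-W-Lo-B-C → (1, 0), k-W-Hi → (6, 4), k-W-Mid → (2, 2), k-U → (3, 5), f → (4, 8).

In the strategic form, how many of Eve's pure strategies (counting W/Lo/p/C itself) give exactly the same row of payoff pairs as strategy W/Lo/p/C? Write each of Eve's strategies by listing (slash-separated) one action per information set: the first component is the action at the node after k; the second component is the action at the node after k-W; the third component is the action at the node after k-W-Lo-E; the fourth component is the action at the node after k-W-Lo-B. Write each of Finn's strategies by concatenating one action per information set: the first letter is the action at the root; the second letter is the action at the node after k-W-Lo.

1

Row for W/Lo/p/C (columns kE, kB, fE, fB): (0,7) (1,0) (4,8) (4,8).
Every one of Eve's information sets is on the play path for some reply by Finn when Eve follows W/Lo/p/C.
Changing the action at any of them therefore changes at least one column, so only W/Lo/p/C itself gives this row.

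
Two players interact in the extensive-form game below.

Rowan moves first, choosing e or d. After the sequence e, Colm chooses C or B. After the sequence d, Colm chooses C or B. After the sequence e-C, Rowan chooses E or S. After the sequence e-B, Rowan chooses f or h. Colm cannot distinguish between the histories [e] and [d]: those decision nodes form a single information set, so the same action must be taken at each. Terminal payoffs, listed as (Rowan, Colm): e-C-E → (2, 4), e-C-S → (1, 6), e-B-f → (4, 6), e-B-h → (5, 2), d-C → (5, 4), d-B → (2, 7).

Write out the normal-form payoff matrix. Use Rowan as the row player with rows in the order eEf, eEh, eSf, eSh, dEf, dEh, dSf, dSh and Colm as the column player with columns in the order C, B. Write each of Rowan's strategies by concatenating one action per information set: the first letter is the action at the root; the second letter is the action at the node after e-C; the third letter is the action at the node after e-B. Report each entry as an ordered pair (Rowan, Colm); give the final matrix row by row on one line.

Row eEf: C→(2,4), B→(4,6)
Row eEh: C→(2,4), B→(5,2)
Row eSf: C→(1,6), B→(4,6)
Row eSh: C→(1,6), B→(5,2)
Row dEf: C→(5,4), B→(2,7)
Row dEh: C→(5,4), B→(2,7)
Row dSf: C→(5,4), B→(2,7)
Row dSh: C→(5,4), B→(2,7)

eEf: (2,4) (4,6) | eEh: (2,4) (5,2) | eSf: (1,6) (4,6) | eSh: (1,6) (5,2) | dEf: (5,4) (2,7) | dEh: (5,4) (2,7) | dSf: (5,4) (2,7) | dSh: (5,4) (2,7)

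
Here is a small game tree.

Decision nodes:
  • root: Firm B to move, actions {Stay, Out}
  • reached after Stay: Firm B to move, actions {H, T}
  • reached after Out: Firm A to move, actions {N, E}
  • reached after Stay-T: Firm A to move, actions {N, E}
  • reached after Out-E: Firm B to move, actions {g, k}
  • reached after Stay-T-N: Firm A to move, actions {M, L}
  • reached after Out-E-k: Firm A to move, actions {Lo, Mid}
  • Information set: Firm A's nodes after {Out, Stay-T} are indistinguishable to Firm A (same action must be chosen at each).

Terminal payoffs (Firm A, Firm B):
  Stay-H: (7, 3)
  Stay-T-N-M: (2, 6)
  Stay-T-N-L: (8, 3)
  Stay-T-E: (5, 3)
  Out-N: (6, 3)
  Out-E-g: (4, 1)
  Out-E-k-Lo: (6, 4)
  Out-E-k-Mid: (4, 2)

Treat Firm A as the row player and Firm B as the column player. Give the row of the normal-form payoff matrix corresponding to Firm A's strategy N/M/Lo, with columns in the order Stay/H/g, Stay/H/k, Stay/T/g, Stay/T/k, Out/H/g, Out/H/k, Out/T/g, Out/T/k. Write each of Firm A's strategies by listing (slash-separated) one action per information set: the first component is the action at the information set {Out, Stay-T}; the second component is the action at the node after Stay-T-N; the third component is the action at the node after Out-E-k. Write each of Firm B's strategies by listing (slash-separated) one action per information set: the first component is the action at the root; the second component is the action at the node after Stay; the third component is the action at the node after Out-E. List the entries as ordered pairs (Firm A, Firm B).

vs Stay/H/g: Firm B plays Stay → Firm B plays H at [Stay] → (7, 3)
vs Stay/H/k: Firm B plays Stay → Firm B plays H at [Stay] → (7, 3)
vs Stay/T/g: Firm B plays Stay → Firm B plays T at [Stay] → Firm A plays N at [Stay-T] → Firm A plays M at [Stay-T-N] → (2, 6)
vs Stay/T/k: Firm B plays Stay → Firm B plays T at [Stay] → Firm A plays N at [Stay-T] → Firm A plays M at [Stay-T-N] → (2, 6)
vs Out/H/g: Firm B plays Out → Firm A plays N at [Out] → (6, 3)
vs Out/H/k: Firm B plays Out → Firm A plays N at [Out] → (6, 3)
vs Out/T/g: Firm B plays Out → Firm A plays N at [Out] → (6, 3)
vs Out/T/k: Firm B plays Out → Firm A plays N at [Out] → (6, 3)

(7,3) (7,3) (2,6) (2,6) (6,3) (6,3) (6,3) (6,3)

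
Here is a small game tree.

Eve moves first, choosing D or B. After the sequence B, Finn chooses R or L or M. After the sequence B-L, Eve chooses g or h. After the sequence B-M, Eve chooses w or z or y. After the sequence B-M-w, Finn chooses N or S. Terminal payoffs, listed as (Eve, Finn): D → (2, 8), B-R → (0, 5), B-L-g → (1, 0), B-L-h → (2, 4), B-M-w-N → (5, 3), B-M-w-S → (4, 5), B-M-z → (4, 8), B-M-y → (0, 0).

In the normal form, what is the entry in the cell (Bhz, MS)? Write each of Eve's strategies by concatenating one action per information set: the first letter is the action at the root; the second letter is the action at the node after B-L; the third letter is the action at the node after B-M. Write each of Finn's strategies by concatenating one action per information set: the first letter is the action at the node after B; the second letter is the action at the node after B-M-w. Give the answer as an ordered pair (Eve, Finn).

(4, 8)

Trace the play path from the root:
  Eve plays B
  Finn plays M at [B]
  Eve plays z at [B-M]
→ terminal payoff (4, 8).
(Eve's choice at the node after B-L is never reached on this path, so it doesn't affect the outcome.)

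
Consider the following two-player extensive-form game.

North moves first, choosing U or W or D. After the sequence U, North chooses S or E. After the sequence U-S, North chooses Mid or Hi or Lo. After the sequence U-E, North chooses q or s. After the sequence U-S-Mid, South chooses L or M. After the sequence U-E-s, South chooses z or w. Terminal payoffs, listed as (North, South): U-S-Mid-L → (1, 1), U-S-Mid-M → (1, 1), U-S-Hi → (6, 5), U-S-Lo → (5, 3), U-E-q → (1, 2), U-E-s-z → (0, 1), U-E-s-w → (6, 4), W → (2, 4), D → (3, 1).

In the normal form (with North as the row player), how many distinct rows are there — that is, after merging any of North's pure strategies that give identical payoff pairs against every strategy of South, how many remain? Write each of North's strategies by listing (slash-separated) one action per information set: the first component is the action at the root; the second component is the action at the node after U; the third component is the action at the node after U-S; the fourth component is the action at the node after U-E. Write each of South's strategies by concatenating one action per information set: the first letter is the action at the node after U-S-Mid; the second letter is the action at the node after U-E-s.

7

North has 36 pure strategies: U/S/Mid/q, U/S/Mid/s, U/S/Hi/q, U/S/Hi/s, U/S/Lo/q, U/S/Lo/s, U/E/Mid/q, U/E/Mid/s, U/E/Hi/q, U/E/Hi/s, U/E/Lo/q, U/E/Lo/s, W/S/Mid/q, W/S/Mid/s, W/S/Hi/q, W/S/Hi/s, W/S/Lo/q, W/S/Lo/s, W/E/Mid/q, W/E/Mid/s, W/E/Hi/q, W/E/Hi/s, W/E/Lo/q, W/E/Lo/s, D/S/Mid/q, D/S/Mid/s, D/S/Hi/q, D/S/Hi/s, D/S/Lo/q, D/S/Lo/s, D/E/Mid/q, D/E/Mid/s, D/E/Hi/q, D/E/Hi/s, D/E/Lo/q, D/E/Lo/s. Columns: Lz, Lw, Mz, Mw.
{U/S/Mid/q, U/S/Mid/s} → row (1,1) (1,1) (1,1) (1,1)
{U/S/Hi/q, U/S/Hi/s} → row (6,5) (6,5) (6,5) (6,5)
{U/S/Lo/q, U/S/Lo/s} → row (5,3) (5,3) (5,3) (5,3)
{U/E/Mid/q, U/E/Hi/q, U/E/Lo/q} → row (1,2) (1,2) (1,2) (1,2)
{U/E/Mid/s, U/E/Hi/s, U/E/Lo/s} → row (0,1) (6,4) (0,1) (6,4)
{W/S/Mid/q, W/S/Mid/s, W/S/Hi/q, W/S/Hi/s, W/S/Lo/q, W/S/Lo/s, W/E/Mid/q, W/E/Mid/s, W/E/Hi/q, W/E/Hi/s, W/E/Lo/q, W/E/Lo/s} → row (2,4) (2,4) (2,4) (2,4)
{D/S/Mid/q, D/S/Mid/s, D/S/Hi/q, D/S/Hi/s, D/S/Lo/q, D/S/Lo/s, D/E/Mid/q, D/E/Mid/s, D/E/Hi/q, D/E/Hi/s, D/E/Lo/q, D/E/Lo/s} → row (3,1) (3,1) (3,1) (3,1)
That's 7 distinct rows out of 36 strategies.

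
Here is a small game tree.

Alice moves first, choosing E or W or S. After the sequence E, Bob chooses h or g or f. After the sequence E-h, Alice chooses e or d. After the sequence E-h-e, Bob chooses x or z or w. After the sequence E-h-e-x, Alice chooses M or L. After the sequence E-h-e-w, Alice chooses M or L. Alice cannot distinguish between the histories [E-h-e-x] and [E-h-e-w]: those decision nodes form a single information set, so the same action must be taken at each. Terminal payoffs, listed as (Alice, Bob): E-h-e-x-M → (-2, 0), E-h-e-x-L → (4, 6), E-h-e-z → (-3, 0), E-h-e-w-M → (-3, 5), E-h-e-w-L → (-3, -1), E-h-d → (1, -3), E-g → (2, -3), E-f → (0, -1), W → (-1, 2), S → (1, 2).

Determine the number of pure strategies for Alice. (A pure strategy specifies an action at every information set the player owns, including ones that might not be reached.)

Alice owns the root with actions {E, W, S} — three choices.
Alice owns the node after E-h with actions {e, d} — two choices.
Alice owns the information set {E-h-e-x, E-h-e-w} with actions {M, L} — two choices.
A pure strategy fixes one action at each information set independently, so the count is the product 3 × 2 × 2 = 12.

12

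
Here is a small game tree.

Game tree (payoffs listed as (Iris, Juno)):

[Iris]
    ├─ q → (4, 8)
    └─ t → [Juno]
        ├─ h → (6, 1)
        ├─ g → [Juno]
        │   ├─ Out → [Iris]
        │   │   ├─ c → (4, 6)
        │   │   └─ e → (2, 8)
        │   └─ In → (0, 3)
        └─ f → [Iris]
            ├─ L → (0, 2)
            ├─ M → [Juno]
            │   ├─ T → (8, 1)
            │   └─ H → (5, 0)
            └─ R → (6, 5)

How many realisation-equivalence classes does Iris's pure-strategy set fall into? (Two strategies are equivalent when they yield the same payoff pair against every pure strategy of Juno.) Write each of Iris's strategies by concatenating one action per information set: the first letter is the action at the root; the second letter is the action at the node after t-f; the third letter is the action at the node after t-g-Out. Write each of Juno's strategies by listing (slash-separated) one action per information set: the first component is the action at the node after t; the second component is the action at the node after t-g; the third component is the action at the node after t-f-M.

7

Iris has 12 pure strategies: qLc, qLe, qMc, qMe, qRc, qRe, tLc, tLe, tMc, tMe, tRc, tRe. Columns: h/Out/T, h/Out/H, h/In/T, h/In/H, g/Out/T, g/Out/H, g/In/T, g/In/H, f/Out/T, f/Out/H, f/In/T, f/In/H.
{qLc, qLe, qMc, qMe, qRc, qRe} → row (4,8) (4,8) (4,8) (4,8) (4,8) (4,8) (4,8) (4,8) (4,8) (4,8) (4,8) (4,8)
{tLc} → row (6,1) (6,1) (6,1) (6,1) (4,6) (4,6) (0,3) (0,3) (0,2) (0,2) (0,2) (0,2)
{tLe} → row (6,1) (6,1) (6,1) (6,1) (2,8) (2,8) (0,3) (0,3) (0,2) (0,2) (0,2) (0,2)
{tMc} → row (6,1) (6,1) (6,1) (6,1) (4,6) (4,6) (0,3) (0,3) (8,1) (5,0) (8,1) (5,0)
{tMe} → row (6,1) (6,1) (6,1) (6,1) (2,8) (2,8) (0,3) (0,3) (8,1) (5,0) (8,1) (5,0)
{tRc} → row (6,1) (6,1) (6,1) (6,1) (4,6) (4,6) (0,3) (0,3) (6,5) (6,5) (6,5) (6,5)
{tRe} → row (6,1) (6,1) (6,1) (6,1) (2,8) (2,8) (0,3) (0,3) (6,5) (6,5) (6,5) (6,5)
That's 7 distinct rows out of 12 strategies.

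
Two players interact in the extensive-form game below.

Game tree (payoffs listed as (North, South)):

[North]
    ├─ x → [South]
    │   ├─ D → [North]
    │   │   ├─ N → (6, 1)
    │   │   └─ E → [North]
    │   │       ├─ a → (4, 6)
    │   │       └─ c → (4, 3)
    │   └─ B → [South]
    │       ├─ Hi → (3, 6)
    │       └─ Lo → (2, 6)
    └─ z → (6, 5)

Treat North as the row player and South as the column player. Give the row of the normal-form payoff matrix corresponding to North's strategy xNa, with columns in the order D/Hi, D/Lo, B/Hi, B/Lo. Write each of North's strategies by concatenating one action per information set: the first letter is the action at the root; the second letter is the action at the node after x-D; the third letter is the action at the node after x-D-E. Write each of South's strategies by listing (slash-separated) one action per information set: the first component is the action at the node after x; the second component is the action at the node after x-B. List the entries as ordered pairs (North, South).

vs D/Hi: North plays x → South plays D at [x] → North plays N at [x-D] → (6, 1)
vs D/Lo: North plays x → South plays D at [x] → North plays N at [x-D] → (6, 1)
vs B/Hi: North plays x → South plays B at [x] → South plays Hi at [x-B] → (3, 6)
vs B/Lo: North plays x → South plays B at [x] → South plays Lo at [x-B] → (2, 6)

(6,1) (6,1) (3,6) (2,6)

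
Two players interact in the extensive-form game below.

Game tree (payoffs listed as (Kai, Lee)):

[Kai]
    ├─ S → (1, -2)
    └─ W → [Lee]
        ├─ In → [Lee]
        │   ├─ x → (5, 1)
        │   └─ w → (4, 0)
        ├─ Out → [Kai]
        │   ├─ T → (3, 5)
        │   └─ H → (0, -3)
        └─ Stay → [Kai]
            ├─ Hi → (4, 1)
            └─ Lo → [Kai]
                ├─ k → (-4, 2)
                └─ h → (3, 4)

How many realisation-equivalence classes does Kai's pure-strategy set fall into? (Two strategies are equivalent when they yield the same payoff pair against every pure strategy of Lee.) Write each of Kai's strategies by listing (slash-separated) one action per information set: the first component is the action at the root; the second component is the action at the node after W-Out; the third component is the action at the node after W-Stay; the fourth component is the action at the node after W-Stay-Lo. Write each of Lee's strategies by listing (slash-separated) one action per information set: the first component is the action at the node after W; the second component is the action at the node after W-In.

Kai has 16 pure strategies: S/T/Hi/k, S/T/Hi/h, S/T/Lo/k, S/T/Lo/h, S/H/Hi/k, S/H/Hi/h, S/H/Lo/k, S/H/Lo/h, W/T/Hi/k, W/T/Hi/h, W/T/Lo/k, W/T/Lo/h, W/H/Hi/k, W/H/Hi/h, W/H/Lo/k, W/H/Lo/h. Columns: In/x, In/w, Out/x, Out/w, Stay/x, Stay/w.
{S/T/Hi/k, S/T/Hi/h, S/T/Lo/k, S/T/Lo/h, S/H/Hi/k, S/H/Hi/h, S/H/Lo/k, S/H/Lo/h} → row (1,-2) (1,-2) (1,-2) (1,-2) (1,-2) (1,-2)
{W/T/Hi/k, W/T/Hi/h} → row (5,1) (4,0) (3,5) (3,5) (4,1) (4,1)
{W/T/Lo/k} → row (5,1) (4,0) (3,5) (3,5) (-4,2) (-4,2)
{W/T/Lo/h} → row (5,1) (4,0) (3,5) (3,5) (3,4) (3,4)
{W/H/Hi/k, W/H/Hi/h} → row (5,1) (4,0) (0,-3) (0,-3) (4,1) (4,1)
{W/H/Lo/k} → row (5,1) (4,0) (0,-3) (0,-3) (-4,2) (-4,2)
{W/H/Lo/h} → row (5,1) (4,0) (0,-3) (0,-3) (3,4) (3,4)
That's 7 distinct rows out of 16 strategies.

7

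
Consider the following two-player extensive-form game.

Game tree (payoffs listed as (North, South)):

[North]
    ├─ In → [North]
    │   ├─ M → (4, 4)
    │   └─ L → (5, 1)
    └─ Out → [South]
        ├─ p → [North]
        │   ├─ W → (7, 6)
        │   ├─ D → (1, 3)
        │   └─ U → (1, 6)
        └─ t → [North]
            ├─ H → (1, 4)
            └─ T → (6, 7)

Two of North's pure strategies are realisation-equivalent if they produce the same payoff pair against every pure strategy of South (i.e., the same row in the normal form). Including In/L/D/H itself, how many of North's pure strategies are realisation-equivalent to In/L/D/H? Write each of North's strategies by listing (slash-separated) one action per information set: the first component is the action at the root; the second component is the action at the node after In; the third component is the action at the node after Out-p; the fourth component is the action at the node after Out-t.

6

Row for In/L/D/H (columns p, t): (5,1) (5,1).
Under In/L/D/H, North's choice at the node after Out-p and at the node after Out-t can never be reached regardless of what South does, so varying those choices leaves every outcome unchanged.
Holding the reachable choices fixed and varying the unreachable ones freely already gives 3 × 2 = 6 equivalent strategies.
No other strategy reproduces this row, so those 6 are the full class: In/L/W/H, In/L/W/T, In/L/D/H, In/L/D/T, In/L/U/H, In/L/U/T.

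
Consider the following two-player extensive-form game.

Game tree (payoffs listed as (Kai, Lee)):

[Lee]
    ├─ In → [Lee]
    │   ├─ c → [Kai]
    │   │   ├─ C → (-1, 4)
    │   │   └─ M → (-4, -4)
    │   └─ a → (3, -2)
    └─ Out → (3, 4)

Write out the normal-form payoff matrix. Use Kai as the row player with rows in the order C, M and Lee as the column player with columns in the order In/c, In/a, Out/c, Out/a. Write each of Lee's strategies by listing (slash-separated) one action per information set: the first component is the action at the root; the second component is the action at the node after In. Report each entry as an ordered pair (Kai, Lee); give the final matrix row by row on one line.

         In/c     In/a    Out/c    Out/a
   C   (-1,4)   (3,-2)    (3,4)    (3,4)
   M  (-4,-4)   (3,-2)    (3,4)    (3,4)

C: (-1,4) (3,-2) (3,4) (3,4) | M: (-4,-4) (3,-2) (3,4) (3,4)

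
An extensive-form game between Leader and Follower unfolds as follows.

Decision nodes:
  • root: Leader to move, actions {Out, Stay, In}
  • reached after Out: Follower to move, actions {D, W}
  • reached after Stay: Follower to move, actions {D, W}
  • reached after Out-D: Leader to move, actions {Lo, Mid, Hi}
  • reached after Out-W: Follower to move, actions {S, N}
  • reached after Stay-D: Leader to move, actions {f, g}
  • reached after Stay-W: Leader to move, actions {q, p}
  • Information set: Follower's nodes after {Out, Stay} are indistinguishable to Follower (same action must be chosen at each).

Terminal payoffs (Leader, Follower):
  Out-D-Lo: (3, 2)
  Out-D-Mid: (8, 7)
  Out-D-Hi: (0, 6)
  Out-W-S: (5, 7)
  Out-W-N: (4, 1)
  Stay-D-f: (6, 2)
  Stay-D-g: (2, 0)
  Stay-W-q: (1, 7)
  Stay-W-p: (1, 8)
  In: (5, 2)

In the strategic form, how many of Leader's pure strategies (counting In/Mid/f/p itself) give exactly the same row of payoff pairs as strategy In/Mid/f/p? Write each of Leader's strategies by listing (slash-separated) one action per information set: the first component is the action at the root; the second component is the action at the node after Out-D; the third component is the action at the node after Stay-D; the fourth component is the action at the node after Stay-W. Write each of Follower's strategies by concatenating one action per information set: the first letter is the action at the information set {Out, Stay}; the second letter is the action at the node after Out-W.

Row for In/Mid/f/p (columns DS, DN, WS, WN): (5,2) (5,2) (5,2) (5,2).
Under In/Mid/f/p, Leader's choice at the node after Out-D and at the node after Stay-D and at the node after Stay-W can never be reached regardless of what Follower does, so varying those choices leaves every outcome unchanged.
Holding the reachable choices fixed and varying the unreachable ones freely already gives 3 × 2 × 2 = 12 equivalent strategies.
No other strategy reproduces this row, so those 12 are the full class: In/Lo/f/q, In/Lo/f/p, In/Lo/g/q, In/Lo/g/p, In/Mid/f/q, In/Mid/f/p, In/Mid/g/q, In/Mid/g/p, In/Hi/f/q, In/Hi/f/p, In/Hi/g/q, In/Hi/g/p.

12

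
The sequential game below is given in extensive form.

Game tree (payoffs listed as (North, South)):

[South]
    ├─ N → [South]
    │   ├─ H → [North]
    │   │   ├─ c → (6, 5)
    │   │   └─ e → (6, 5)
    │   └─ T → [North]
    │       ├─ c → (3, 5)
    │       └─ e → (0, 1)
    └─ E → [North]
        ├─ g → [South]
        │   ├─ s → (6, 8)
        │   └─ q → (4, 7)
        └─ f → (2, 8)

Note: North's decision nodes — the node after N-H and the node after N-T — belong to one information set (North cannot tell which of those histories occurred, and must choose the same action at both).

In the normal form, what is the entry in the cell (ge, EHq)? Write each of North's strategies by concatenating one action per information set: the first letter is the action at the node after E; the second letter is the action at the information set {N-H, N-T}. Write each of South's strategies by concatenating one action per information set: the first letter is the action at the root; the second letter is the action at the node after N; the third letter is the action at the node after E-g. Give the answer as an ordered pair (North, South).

(4, 7)

Trace the play path from the root:
  South plays E
  North plays g at [E]
  South plays q at [E-g]
→ terminal payoff (4, 7).
(North's choice at the information set {N-H, N-T} is never reached on this path, so it doesn't affect the outcome.)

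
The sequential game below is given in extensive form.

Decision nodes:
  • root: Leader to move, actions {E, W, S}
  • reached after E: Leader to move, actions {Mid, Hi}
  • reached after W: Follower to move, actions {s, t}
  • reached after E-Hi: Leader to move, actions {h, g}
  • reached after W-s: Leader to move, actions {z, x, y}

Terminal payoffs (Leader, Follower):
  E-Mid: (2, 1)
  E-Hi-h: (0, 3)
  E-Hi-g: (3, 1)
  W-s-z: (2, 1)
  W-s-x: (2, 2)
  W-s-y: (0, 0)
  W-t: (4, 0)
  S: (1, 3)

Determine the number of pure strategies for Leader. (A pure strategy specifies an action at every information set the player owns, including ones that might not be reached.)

36

Leader owns the root with actions {E, W, S} — three choices.
Leader owns the node after E with actions {Mid, Hi} — two choices.
Leader owns the node after E-Hi with actions {h, g} — two choices.
Leader owns the node after W-s with actions {z, x, y} — three choices.
A pure strategy fixes one action at each information set independently, so the count is the product 3 × 2 × 2 × 3 = 36.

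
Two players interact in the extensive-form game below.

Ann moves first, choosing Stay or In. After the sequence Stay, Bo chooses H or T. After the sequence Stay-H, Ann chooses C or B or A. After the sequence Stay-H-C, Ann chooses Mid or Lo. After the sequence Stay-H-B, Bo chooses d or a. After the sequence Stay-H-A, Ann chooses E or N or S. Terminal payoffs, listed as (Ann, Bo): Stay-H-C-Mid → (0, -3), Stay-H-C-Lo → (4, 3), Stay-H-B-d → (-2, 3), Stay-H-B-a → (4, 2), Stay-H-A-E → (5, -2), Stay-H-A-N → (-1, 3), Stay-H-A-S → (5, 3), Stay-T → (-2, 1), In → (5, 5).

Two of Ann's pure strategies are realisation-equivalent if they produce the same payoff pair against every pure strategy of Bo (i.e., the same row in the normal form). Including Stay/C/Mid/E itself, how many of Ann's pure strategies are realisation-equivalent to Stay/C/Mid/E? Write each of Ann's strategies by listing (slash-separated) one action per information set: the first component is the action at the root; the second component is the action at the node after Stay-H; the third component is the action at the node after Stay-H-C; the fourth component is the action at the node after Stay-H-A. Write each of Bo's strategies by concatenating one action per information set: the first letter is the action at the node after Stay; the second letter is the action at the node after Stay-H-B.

3

Row for Stay/C/Mid/E (columns Hd, Ha, Td, Ta): (0,-3) (0,-3) (-2,1) (-2,1).
Under Stay/C/Mid/E, Ann's choice at the node after Stay-H-A can never be reached regardless of what Bo does, so varying those choices leaves every outcome unchanged.
Holding the reachable choices fixed and varying the unreachable one freely already gives 3 equivalent strategies.
No other strategy reproduces this row, so those 3 are the full class: Stay/C/Mid/E, Stay/C/Mid/N, Stay/C/Mid/S.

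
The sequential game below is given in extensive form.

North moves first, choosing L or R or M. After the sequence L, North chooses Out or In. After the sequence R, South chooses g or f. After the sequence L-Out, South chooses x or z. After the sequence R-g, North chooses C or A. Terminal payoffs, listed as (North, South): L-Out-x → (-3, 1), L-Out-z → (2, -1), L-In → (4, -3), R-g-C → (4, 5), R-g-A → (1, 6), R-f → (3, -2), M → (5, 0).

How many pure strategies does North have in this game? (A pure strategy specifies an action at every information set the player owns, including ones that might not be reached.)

North owns the root with actions {L, R, M} — three choices.
North owns the node after L with actions {Out, In} — two choices.
North owns the node after R-g with actions {C, A} — two choices.
A pure strategy fixes one action at each information set independently, so the count is the product 3 × 2 × 2 = 12.

12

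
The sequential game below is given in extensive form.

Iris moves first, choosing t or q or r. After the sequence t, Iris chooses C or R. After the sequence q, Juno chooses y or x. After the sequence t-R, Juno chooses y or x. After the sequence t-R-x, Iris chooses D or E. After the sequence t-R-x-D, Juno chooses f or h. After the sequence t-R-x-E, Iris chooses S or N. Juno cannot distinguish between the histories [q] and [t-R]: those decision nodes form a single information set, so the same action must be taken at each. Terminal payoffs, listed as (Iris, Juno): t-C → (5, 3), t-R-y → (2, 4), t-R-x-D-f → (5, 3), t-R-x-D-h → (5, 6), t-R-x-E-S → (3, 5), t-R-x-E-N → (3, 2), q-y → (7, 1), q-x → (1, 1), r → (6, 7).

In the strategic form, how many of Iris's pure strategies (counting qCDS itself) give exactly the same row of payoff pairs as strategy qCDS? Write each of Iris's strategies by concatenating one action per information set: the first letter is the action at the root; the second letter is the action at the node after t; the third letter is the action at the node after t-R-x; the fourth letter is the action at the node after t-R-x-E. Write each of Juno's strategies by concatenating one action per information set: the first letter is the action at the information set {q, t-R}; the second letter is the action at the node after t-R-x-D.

8

Row for qCDS (columns yf, yh, xf, xh): (7,1) (7,1) (1,1) (1,1).
Under qCDS, Iris's choice at the node after t and at the node after t-R-x and at the node after t-R-x-E can never be reached regardless of what Juno does, so varying those choices leaves every outcome unchanged.
Holding the reachable choices fixed and varying the unreachable ones freely already gives 2 × 2 × 2 = 8 equivalent strategies.
No other strategy reproduces this row, so those 8 are the full class: qCDS, qCDN, qCES, qCEN, qRDS, qRDN, qRES, qREN.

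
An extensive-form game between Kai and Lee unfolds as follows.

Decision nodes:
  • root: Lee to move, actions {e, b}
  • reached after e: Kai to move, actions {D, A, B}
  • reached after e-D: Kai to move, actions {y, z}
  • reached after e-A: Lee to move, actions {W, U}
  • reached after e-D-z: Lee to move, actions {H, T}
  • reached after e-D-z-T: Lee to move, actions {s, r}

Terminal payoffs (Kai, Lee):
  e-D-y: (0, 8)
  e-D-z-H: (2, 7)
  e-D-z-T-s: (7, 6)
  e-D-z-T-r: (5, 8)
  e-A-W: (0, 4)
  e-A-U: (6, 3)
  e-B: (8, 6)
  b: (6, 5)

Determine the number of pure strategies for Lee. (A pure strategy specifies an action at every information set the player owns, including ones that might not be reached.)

Lee owns the root with actions {e, b} — two choices.
Lee owns the node after e-A with actions {W, U} — two choices.
Lee owns the node after e-D-z with actions {H, T} — two choices.
Lee owns the node after e-D-z-T with actions {s, r} — two choices.
A pure strategy fixes one action at each information set independently, so the count is the product 2 × 2 × 2 × 2 = 16.

16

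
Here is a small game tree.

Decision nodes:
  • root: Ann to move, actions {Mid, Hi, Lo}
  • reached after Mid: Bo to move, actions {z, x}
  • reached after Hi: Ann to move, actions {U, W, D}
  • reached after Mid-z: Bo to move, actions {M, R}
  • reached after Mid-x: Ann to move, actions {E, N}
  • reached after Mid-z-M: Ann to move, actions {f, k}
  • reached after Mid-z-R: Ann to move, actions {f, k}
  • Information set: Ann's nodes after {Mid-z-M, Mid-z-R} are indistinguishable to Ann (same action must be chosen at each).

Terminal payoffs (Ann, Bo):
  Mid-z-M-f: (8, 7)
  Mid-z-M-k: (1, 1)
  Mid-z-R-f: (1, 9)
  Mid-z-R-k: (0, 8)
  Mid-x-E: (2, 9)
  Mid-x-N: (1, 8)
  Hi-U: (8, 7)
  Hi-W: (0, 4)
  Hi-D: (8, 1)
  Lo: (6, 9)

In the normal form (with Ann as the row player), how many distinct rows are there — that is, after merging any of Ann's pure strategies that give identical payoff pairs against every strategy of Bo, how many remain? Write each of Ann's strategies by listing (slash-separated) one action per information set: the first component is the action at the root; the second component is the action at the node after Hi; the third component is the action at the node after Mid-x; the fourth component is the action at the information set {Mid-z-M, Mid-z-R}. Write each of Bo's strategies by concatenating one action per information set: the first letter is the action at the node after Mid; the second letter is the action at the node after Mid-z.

Ann has 36 pure strategies: Mid/U/E/f, Mid/U/E/k, Mid/U/N/f, Mid/U/N/k, Mid/W/E/f, Mid/W/E/k, Mid/W/N/f, Mid/W/N/k, Mid/D/E/f, Mid/D/E/k, Mid/D/N/f, Mid/D/N/k, Hi/U/E/f, Hi/U/E/k, Hi/U/N/f, Hi/U/N/k, Hi/W/E/f, Hi/W/E/k, Hi/W/N/f, Hi/W/N/k, Hi/D/E/f, Hi/D/E/k, Hi/D/N/f, Hi/D/N/k, Lo/U/E/f, Lo/U/E/k, Lo/U/N/f, Lo/U/N/k, Lo/W/E/f, Lo/W/E/k, Lo/W/N/f, Lo/W/N/k, Lo/D/E/f, Lo/D/E/k, Lo/D/N/f, Lo/D/N/k. Columns: zM, zR, xM, xR.
{Mid/U/E/f, Mid/W/E/f, Mid/D/E/f} → row (8,7) (1,9) (2,9) (2,9)
{Mid/U/E/k, Mid/W/E/k, Mid/D/E/k} → row (1,1) (0,8) (2,9) (2,9)
{Mid/U/N/f, Mid/W/N/f, Mid/D/N/f} → row (8,7) (1,9) (1,8) (1,8)
{Mid/U/N/k, Mid/W/N/k, Mid/D/N/k} → row (1,1) (0,8) (1,8) (1,8)
{Hi/U/E/f, Hi/U/E/k, Hi/U/N/f, Hi/U/N/k} → row (8,7) (8,7) (8,7) (8,7)
{Hi/W/E/f, Hi/W/E/k, Hi/W/N/f, Hi/W/N/k} → row (0,4) (0,4) (0,4) (0,4)
{Hi/D/E/f, Hi/D/E/k, Hi/D/N/f, Hi/D/N/k} → row (8,1) (8,1) (8,1) (8,1)
{Lo/U/E/f, Lo/U/E/k, Lo/U/N/f, Lo/U/N/k, Lo/W/E/f, Lo/W/E/k, Lo/W/N/f, Lo/W/N/k, Lo/D/E/f, Lo/D/E/k, Lo/D/N/f, Lo/D/N/k} → row (6,9) (6,9) (6,9) (6,9)
That's 8 distinct rows out of 36 strategies.

8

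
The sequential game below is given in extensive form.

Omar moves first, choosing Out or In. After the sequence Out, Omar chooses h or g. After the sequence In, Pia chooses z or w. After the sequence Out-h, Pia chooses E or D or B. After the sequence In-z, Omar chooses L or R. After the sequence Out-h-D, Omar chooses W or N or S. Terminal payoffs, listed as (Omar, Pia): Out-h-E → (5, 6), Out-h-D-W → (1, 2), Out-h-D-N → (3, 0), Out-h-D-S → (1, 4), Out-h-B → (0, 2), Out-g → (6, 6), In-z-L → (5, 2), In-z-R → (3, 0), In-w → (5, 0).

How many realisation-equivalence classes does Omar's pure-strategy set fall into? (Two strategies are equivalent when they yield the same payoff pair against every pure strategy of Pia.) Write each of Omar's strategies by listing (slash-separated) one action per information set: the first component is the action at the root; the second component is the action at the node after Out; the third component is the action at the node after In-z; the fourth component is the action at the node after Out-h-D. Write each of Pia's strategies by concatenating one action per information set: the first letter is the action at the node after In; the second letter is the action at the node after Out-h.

6

Omar has 24 pure strategies: Out/h/L/W, Out/h/L/N, Out/h/L/S, Out/h/R/W, Out/h/R/N, Out/h/R/S, Out/g/L/W, Out/g/L/N, Out/g/L/S, Out/g/R/W, Out/g/R/N, Out/g/R/S, In/h/L/W, In/h/L/N, In/h/L/S, In/h/R/W, In/h/R/N, In/h/R/S, In/g/L/W, In/g/L/N, In/g/L/S, In/g/R/W, In/g/R/N, In/g/R/S. Columns: zE, zD, zB, wE, wD, wB.
{Out/h/L/W, Out/h/R/W} → row (5,6) (1,2) (0,2) (5,6) (1,2) (0,2)
{Out/h/L/N, Out/h/R/N} → row (5,6) (3,0) (0,2) (5,6) (3,0) (0,2)
{Out/h/L/S, Out/h/R/S} → row (5,6) (1,4) (0,2) (5,6) (1,4) (0,2)
{Out/g/L/W, Out/g/L/N, Out/g/L/S, Out/g/R/W, Out/g/R/N, Out/g/R/S} → row (6,6) (6,6) (6,6) (6,6) (6,6) (6,6)
{In/h/L/W, In/h/L/N, In/h/L/S, In/g/L/W, In/g/L/N, In/g/L/S} → row (5,2) (5,2) (5,2) (5,0) (5,0) (5,0)
{In/h/R/W, In/h/R/N, In/h/R/S, In/g/R/W, In/g/R/N, In/g/R/S} → row (3,0) (3,0) (3,0) (5,0) (5,0) (5,0)
That's 6 distinct rows out of 24 strategies.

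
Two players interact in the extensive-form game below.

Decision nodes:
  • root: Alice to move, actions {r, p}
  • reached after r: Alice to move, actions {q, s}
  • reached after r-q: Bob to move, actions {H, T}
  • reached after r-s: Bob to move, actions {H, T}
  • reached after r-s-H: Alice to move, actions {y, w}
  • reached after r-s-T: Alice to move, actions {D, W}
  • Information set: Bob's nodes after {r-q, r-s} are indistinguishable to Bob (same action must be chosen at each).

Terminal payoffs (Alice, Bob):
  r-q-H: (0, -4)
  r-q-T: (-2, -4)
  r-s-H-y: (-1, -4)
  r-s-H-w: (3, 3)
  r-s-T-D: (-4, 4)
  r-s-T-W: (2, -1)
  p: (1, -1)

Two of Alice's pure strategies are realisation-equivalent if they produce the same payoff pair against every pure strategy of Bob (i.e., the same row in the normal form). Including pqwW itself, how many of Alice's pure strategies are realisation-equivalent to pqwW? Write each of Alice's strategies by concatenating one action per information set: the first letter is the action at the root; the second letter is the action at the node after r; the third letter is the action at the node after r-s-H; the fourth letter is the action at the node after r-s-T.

Row for pqwW (columns H, T): (1,-1) (1,-1).
Under pqwW, Alice's choice at the node after r and at the node after r-s-H and at the node after r-s-T can never be reached regardless of what Bob does, so varying those choices leaves every outcome unchanged.
Holding the reachable choices fixed and varying the unreachable ones freely already gives 2 × 2 × 2 = 8 equivalent strategies.
No other strategy reproduces this row, so those 8 are the full class: pqyD, pqyW, pqwD, pqwW, psyD, psyW, pswD, pswW.

8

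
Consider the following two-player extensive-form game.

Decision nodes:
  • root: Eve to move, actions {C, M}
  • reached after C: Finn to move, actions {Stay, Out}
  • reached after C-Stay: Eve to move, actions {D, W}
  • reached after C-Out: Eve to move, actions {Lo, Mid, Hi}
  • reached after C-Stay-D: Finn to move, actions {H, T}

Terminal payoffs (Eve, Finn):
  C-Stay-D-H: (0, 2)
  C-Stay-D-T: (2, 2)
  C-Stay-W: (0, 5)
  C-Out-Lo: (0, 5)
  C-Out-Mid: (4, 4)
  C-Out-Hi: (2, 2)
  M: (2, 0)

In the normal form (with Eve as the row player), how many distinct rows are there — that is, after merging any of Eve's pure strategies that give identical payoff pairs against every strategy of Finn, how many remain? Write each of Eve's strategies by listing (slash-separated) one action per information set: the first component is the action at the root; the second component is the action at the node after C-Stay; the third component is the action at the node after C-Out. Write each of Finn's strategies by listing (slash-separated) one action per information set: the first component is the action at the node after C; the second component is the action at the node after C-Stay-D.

7

Eve has 12 pure strategies: C/D/Lo, C/D/Mid, C/D/Hi, C/W/Lo, C/W/Mid, C/W/Hi, M/D/Lo, M/D/Mid, M/D/Hi, M/W/Lo, M/W/Mid, M/W/Hi. Columns: Stay/H, Stay/T, Out/H, Out/T.
{C/D/Lo} → row (0,2) (2,2) (0,5) (0,5)
{C/D/Mid} → row (0,2) (2,2) (4,4) (4,4)
{C/D/Hi} → row (0,2) (2,2) (2,2) (2,2)
{C/W/Lo} → row (0,5) (0,5) (0,5) (0,5)
{C/W/Mid} → row (0,5) (0,5) (4,4) (4,4)
{C/W/Hi} → row (0,5) (0,5) (2,2) (2,2)
{M/D/Lo, M/D/Mid, M/D/Hi, M/W/Lo, M/W/Mid, M/W/Hi} → row (2,0) (2,0) (2,0) (2,0)
That's 7 distinct rows out of 12 strategies.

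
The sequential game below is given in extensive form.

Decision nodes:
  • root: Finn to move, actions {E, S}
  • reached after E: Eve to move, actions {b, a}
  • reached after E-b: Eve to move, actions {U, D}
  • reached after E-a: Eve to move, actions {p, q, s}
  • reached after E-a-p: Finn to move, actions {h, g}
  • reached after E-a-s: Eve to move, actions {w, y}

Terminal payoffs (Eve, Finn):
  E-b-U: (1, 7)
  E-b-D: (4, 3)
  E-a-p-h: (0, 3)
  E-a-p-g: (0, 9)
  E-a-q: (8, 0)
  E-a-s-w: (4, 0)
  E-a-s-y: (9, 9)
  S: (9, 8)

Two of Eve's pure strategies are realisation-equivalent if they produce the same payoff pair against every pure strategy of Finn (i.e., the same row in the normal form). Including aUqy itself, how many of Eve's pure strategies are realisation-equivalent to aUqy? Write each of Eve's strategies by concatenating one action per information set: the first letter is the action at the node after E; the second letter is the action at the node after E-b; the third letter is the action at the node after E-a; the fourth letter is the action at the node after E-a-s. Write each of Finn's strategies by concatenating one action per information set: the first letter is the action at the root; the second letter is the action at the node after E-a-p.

4

Row for aUqy (columns Eh, Eg, Sh, Sg): (8,0) (8,0) (9,8) (9,8).
Under aUqy, Eve's choice at the node after E-b and at the node after E-a-s can never be reached regardless of what Finn does, so varying those choices leaves every outcome unchanged.
Holding the reachable choices fixed and varying the unreachable ones freely already gives 2 × 2 = 4 equivalent strategies.
No other strategy reproduces this row, so those 4 are the full class: aUqw, aUqy, aDqw, aDqy.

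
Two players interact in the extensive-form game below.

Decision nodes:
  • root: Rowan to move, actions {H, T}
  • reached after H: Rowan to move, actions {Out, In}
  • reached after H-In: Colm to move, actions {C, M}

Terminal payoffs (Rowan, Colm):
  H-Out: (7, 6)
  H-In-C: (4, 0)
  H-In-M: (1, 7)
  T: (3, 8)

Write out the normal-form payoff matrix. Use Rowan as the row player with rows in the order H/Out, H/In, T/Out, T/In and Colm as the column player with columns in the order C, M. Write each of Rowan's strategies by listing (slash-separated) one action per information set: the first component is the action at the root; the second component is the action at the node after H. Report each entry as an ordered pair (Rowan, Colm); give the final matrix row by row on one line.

Row H/Out: C→(7,6), M→(7,6)
Row H/In: C→(4,0), M→(1,7)
Row T/Out: C→(3,8), M→(3,8)
Row T/In: C→(3,8), M→(3,8)

H/Out: (7,6) (7,6) | H/In: (4,0) (1,7) | T/Out: (3,8) (3,8) | T/In: (3,8) (3,8)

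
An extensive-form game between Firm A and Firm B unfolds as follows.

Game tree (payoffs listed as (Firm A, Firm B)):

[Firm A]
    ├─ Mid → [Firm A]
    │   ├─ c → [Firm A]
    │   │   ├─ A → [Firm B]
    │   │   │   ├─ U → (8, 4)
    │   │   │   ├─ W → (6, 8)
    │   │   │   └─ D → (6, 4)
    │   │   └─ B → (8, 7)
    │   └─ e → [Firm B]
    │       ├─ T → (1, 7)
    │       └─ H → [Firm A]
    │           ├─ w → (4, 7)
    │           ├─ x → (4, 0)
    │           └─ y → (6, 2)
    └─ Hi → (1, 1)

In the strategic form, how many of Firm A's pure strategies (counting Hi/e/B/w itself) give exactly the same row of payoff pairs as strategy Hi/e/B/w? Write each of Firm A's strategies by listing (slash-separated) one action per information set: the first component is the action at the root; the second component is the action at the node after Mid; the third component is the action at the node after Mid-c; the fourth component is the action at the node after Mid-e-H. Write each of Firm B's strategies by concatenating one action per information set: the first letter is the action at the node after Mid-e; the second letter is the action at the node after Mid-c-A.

Row for Hi/e/B/w (columns TU, TW, TD, HU, HW, HD): (1,1) (1,1) (1,1) (1,1) (1,1) (1,1).
Under Hi/e/B/w, Firm A's choice at the node after Mid and at the node after Mid-c and at the node after Mid-e-H can never be reached regardless of what Firm B does, so varying those choices leaves every outcome unchanged.
Holding the reachable choices fixed and varying the unreachable ones freely already gives 2 × 2 × 3 = 12 equivalent strategies.
No other strategy reproduces this row, so those 12 are the full class: Hi/c/A/w, Hi/c/A/x, Hi/c/A/y, Hi/c/B/w, Hi/c/B/x, Hi/c/B/y, Hi/e/A/w, Hi/e/A/x, Hi/e/A/y, Hi/e/B/w, Hi/e/B/x, Hi/e/B/y.

12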